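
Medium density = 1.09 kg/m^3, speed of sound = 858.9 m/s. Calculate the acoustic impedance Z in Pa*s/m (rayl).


Given values:
  rho = 1.09 kg/m^3
  c = 858.9 m/s
Formula: Z = rho * c
Z = 1.09 * 858.9
Z = 936.2

936.2 rayl


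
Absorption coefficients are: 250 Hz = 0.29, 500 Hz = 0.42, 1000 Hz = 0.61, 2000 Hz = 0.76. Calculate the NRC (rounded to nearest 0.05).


Given values:
  a_250 = 0.29, a_500 = 0.42
  a_1000 = 0.61, a_2000 = 0.76
Formula: NRC = (a250 + a500 + a1000 + a2000) / 4
Sum = 0.29 + 0.42 + 0.61 + 0.76 = 2.08
NRC = 2.08 / 4 = 0.52
Rounded to nearest 0.05: 0.5

0.5


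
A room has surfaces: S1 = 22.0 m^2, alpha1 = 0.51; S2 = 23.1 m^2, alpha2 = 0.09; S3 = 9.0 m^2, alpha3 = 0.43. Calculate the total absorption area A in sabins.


Given surfaces:
  Surface 1: 22.0 * 0.51 = 11.22
  Surface 2: 23.1 * 0.09 = 2.079
  Surface 3: 9.0 * 0.43 = 3.87
Formula: A = sum(Si * alpha_i)
A = 11.22 + 2.079 + 3.87
A = 17.17

17.17 sabins


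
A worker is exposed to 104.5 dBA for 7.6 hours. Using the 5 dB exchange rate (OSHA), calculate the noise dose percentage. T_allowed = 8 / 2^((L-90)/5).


Given values:
  L = 104.5 dBA, T = 7.6 hours
Formula: T_allowed = 8 / 2^((L - 90) / 5)
Compute exponent: (104.5 - 90) / 5 = 2.9
Compute 2^(2.9) = 7.464264
T_allowed = 8 / 7.464264 = 1.071773 hours
Dose = (T / T_allowed) * 100
Dose = (7.6 / 1.071773) * 100 = 709.11

709.11 %


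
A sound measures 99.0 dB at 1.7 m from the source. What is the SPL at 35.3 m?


Given values:
  SPL1 = 99.0 dB, r1 = 1.7 m, r2 = 35.3 m
Formula: SPL2 = SPL1 - 20 * log10(r2 / r1)
Compute ratio: r2 / r1 = 35.3 / 1.7 = 20.7647
Compute log10: log10(20.7647) = 1.317326
Compute drop: 20 * 1.317326 = 26.3465
SPL2 = 99.0 - 26.3465 = 72.65

72.65 dB


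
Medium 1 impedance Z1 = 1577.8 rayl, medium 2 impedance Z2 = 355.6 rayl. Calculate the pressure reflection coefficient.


Given values:
  Z1 = 1577.8 rayl, Z2 = 355.6 rayl
Formula: R = (Z2 - Z1) / (Z2 + Z1)
Numerator: Z2 - Z1 = 355.6 - 1577.8 = -1222.2
Denominator: Z2 + Z1 = 355.6 + 1577.8 = 1933.4
R = -1222.2 / 1933.4 = -0.6322

-0.6322


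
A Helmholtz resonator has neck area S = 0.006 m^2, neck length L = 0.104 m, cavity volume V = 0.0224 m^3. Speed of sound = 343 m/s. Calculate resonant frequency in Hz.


Given values:
  S = 0.006 m^2, L = 0.104 m, V = 0.0224 m^3, c = 343 m/s
Formula: f = (c / (2*pi)) * sqrt(S / (V * L))
Compute V * L = 0.0224 * 0.104 = 0.0023296
Compute S / (V * L) = 0.006 / 0.0023296 = 2.5755
Compute sqrt(2.5755) = 1.604836
Compute c / (2*pi) = 343 / 6.283185 = 54.590148
f = 54.590148 * 1.604836 = 87.61

87.61 Hz


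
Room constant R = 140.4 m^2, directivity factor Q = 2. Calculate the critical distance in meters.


Given values:
  R = 140.4 m^2, Q = 2
Formula: d_c = 0.141 * sqrt(Q * R)
Compute Q * R = 2 * 140.4 = 280.8
Compute sqrt(280.8) = 16.7571
d_c = 0.141 * 16.7571 = 2.363

2.363 m


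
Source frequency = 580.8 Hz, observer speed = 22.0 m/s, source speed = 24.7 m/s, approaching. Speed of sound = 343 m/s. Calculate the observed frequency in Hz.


Given values:
  f_s = 580.8 Hz, v_o = 22.0 m/s, v_s = 24.7 m/s
  Direction: approaching
Formula: f_o = f_s * (c + v_o) / (c - v_s)
Numerator: c + v_o = 343 + 22.0 = 365.0
Denominator: c - v_s = 343 - 24.7 = 318.3
f_o = 580.8 * 365.0 / 318.3 = 666.01

666.01 Hz


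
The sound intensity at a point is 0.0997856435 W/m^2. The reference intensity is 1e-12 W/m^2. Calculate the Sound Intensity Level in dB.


Given values:
  I = 0.0997856435 W/m^2
  I_ref = 1e-12 W/m^2
Formula: SIL = 10 * log10(I / I_ref)
Compute ratio: I / I_ref = 99785643500
Compute log10: log10(99785643500) = 10.999068
Multiply: SIL = 10 * 10.999068 = 109.99

109.99 dB


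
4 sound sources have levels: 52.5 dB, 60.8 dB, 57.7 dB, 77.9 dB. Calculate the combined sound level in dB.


Formula: L_total = 10 * log10( sum(10^(Li/10)) )
  Source 1: 10^(52.5/10) = 177827.941
  Source 2: 10^(60.8/10) = 1202264.4346
  Source 3: 10^(57.7/10) = 588843.6554
  Source 4: 10^(77.9/10) = 61659500.1861
Sum of linear values = 63628436.2171
L_total = 10 * log10(63628436.2171) = 78.04

78.04 dB


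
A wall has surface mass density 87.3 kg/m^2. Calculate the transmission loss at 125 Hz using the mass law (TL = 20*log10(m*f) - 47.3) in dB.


Given values:
  m = 87.3 kg/m^2, f = 125 Hz
Formula: TL = 20 * log10(m * f) - 47.3
Compute m * f = 87.3 * 125 = 10912.5
Compute log10(10912.5) = 4.037924
Compute 20 * 4.037924 = 80.7585
TL = 80.7585 - 47.3 = 33.46

33.46 dB


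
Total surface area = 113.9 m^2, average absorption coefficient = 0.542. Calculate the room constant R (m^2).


Given values:
  S = 113.9 m^2, alpha = 0.542
Formula: R = S * alpha / (1 - alpha)
Numerator: 113.9 * 0.542 = 61.7338
Denominator: 1 - 0.542 = 0.458
R = 61.7338 / 0.458 = 134.79

134.79 m^2


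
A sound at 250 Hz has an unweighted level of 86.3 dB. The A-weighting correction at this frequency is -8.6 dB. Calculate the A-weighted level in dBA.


Given values:
  SPL = 86.3 dB
  A-weighting at 250 Hz = -8.6 dB
Formula: L_A = SPL + A_weight
L_A = 86.3 + (-8.6)
L_A = 77.7

77.7 dBA


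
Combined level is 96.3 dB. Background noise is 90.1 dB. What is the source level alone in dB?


Given values:
  L_total = 96.3 dB, L_bg = 90.1 dB
Formula: L_source = 10 * log10(10^(L_total/10) - 10^(L_bg/10))
Convert to linear:
  10^(96.3/10) = 4265795188.0159
  10^(90.1/10) = 1023292992.2808
Difference: 4265795188.0159 - 1023292992.2808 = 3242502195.7351
L_source = 10 * log10(3242502195.7351) = 95.11

95.11 dB


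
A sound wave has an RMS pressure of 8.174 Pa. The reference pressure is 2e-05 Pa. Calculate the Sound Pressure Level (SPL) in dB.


Given values:
  p = 8.174 Pa
  p_ref = 2e-05 Pa
Formula: SPL = 20 * log10(p / p_ref)
Compute ratio: p / p_ref = 8.174 / 2e-05 = 408700
Compute log10: log10(408700) = 5.611405
Multiply: SPL = 20 * 5.611405 = 112.23

112.23 dB


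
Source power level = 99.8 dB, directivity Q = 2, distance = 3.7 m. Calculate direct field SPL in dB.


Given values:
  Lw = 99.8 dB, Q = 2, r = 3.7 m
Formula: SPL = Lw + 10 * log10(Q / (4 * pi * r^2))
Compute 4 * pi * r^2 = 4 * pi * 3.7^2 = 172.0336
Compute Q / denom = 2 / 172.0336 = 0.01162564
Compute 10 * log10(0.01162564) = -19.3458
SPL = 99.8 + (-19.3458) = 80.45

80.45 dB


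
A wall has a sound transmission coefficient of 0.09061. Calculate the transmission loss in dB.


Given values:
  tau = 0.09061
Formula: TL = 10 * log10(1 / tau)
Compute 1 / tau = 1 / 0.09061 = 11.0363
Compute log10(11.0363) = 1.042823
TL = 10 * 1.042823 = 10.43

10.43 dB


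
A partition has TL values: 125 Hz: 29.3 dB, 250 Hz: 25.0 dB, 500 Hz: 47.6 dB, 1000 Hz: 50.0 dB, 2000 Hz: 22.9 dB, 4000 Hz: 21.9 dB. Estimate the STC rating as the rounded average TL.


Given TL values at each frequency:
  125 Hz: 29.3 dB
  250 Hz: 25.0 dB
  500 Hz: 47.6 dB
  1000 Hz: 50.0 dB
  2000 Hz: 22.9 dB
  4000 Hz: 21.9 dB
Formula: STC ~ round(average of TL values)
Sum = 29.3 + 25.0 + 47.6 + 50.0 + 22.9 + 21.9 = 196.7
Average = 196.7 / 6 = 32.78
Rounded: 33

33


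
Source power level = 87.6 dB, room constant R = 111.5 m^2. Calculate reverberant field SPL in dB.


Given values:
  Lw = 87.6 dB, R = 111.5 m^2
Formula: SPL = Lw + 10 * log10(4 / R)
Compute 4 / R = 4 / 111.5 = 0.035874
Compute 10 * log10(0.035874) = -14.4522
SPL = 87.6 + (-14.4522) = 73.15

73.15 dB


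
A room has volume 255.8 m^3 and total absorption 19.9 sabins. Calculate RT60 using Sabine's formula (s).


Given values:
  V = 255.8 m^3
  A = 19.9 sabins
Formula: RT60 = 0.161 * V / A
Numerator: 0.161 * 255.8 = 41.1838
RT60 = 41.1838 / 19.9 = 2.07

2.07 s


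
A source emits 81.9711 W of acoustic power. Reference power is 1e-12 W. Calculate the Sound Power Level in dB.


Given values:
  W = 81.9711 W
  W_ref = 1e-12 W
Formula: SWL = 10 * log10(W / W_ref)
Compute ratio: W / W_ref = 81971100000000
Compute log10: log10(81971100000000) = 13.913661
Multiply: SWL = 10 * 13.913661 = 139.14

139.14 dB


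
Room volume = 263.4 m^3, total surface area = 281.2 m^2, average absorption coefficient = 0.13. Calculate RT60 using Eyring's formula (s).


Given values:
  V = 263.4 m^3, S = 281.2 m^2, alpha = 0.13
Formula: RT60 = 0.161 * V / (-S * ln(1 - alpha))
Compute ln(1 - 0.13) = ln(0.87) = -0.139262
Denominator: -281.2 * -0.139262 = 39.1605
Numerator: 0.161 * 263.4 = 42.4074
RT60 = 42.4074 / 39.1605 = 1.083

1.083 s


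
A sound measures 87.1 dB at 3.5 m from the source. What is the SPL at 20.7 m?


Given values:
  SPL1 = 87.1 dB, r1 = 3.5 m, r2 = 20.7 m
Formula: SPL2 = SPL1 - 20 * log10(r2 / r1)
Compute ratio: r2 / r1 = 20.7 / 3.5 = 5.9143
Compute log10: log10(5.9143) = 0.771903
Compute drop: 20 * 0.771903 = 15.4381
SPL2 = 87.1 - 15.4381 = 71.66

71.66 dB


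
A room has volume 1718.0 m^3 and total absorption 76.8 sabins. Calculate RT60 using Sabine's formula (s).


Given values:
  V = 1718.0 m^3
  A = 76.8 sabins
Formula: RT60 = 0.161 * V / A
Numerator: 0.161 * 1718.0 = 276.598
RT60 = 276.598 / 76.8 = 3.602

3.602 s


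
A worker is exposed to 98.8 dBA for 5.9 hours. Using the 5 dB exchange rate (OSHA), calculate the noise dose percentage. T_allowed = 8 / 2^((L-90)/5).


Given values:
  L = 98.8 dBA, T = 5.9 hours
Formula: T_allowed = 8 / 2^((L - 90) / 5)
Compute exponent: (98.8 - 90) / 5 = 1.76
Compute 2^(1.76) = 3.386981
T_allowed = 8 / 3.386981 = 2.361985 hours
Dose = (T / T_allowed) * 100
Dose = (5.9 / 2.361985) * 100 = 249.79

249.79 %


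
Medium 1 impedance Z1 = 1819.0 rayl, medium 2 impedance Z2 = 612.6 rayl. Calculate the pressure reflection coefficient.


Given values:
  Z1 = 1819.0 rayl, Z2 = 612.6 rayl
Formula: R = (Z2 - Z1) / (Z2 + Z1)
Numerator: Z2 - Z1 = 612.6 - 1819.0 = -1206.4
Denominator: Z2 + Z1 = 612.6 + 1819.0 = 2431.6
R = -1206.4 / 2431.6 = -0.4961

-0.4961


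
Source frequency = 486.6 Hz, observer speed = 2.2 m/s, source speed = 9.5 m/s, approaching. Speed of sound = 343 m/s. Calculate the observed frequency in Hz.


Given values:
  f_s = 486.6 Hz, v_o = 2.2 m/s, v_s = 9.5 m/s
  Direction: approaching
Formula: f_o = f_s * (c + v_o) / (c - v_s)
Numerator: c + v_o = 343 + 2.2 = 345.2
Denominator: c - v_s = 343 - 9.5 = 333.5
f_o = 486.6 * 345.2 / 333.5 = 503.67

503.67 Hz


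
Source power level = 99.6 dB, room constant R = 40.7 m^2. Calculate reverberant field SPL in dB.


Given values:
  Lw = 99.6 dB, R = 40.7 m^2
Formula: SPL = Lw + 10 * log10(4 / R)
Compute 4 / R = 4 / 40.7 = 0.09828
Compute 10 * log10(0.09828) = -10.0753
SPL = 99.6 + (-10.0753) = 89.52

89.52 dB


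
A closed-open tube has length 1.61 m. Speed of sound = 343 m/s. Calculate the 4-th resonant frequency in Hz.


Given values:
  Tube type: closed-open, L = 1.61 m, c = 343 m/s, n = 4
Formula: f_n = (2n - 1) * c / (4 * L)
Compute 2n - 1 = 2*4 - 1 = 7
Compute 4 * L = 4 * 1.61 = 6.44
f = 7 * 343 / 6.44
f = 372.83

372.83 Hz


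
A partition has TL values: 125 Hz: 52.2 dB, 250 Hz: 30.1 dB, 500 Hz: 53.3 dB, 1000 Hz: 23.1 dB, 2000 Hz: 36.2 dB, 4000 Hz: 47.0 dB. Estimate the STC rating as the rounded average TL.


Given TL values at each frequency:
  125 Hz: 52.2 dB
  250 Hz: 30.1 dB
  500 Hz: 53.3 dB
  1000 Hz: 23.1 dB
  2000 Hz: 36.2 dB
  4000 Hz: 47.0 dB
Formula: STC ~ round(average of TL values)
Sum = 52.2 + 30.1 + 53.3 + 23.1 + 36.2 + 47.0 = 241.9
Average = 241.9 / 6 = 40.32
Rounded: 40

40


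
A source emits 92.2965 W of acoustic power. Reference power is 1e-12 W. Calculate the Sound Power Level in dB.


Given values:
  W = 92.2965 W
  W_ref = 1e-12 W
Formula: SWL = 10 * log10(W / W_ref)
Compute ratio: W / W_ref = 92296500000000
Compute log10: log10(92296500000000) = 13.965185
Multiply: SWL = 10 * 13.965185 = 139.65

139.65 dB


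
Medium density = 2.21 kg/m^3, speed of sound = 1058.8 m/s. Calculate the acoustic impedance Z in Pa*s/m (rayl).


Given values:
  rho = 2.21 kg/m^3
  c = 1058.8 m/s
Formula: Z = rho * c
Z = 2.21 * 1058.8
Z = 2339.95

2339.95 rayl


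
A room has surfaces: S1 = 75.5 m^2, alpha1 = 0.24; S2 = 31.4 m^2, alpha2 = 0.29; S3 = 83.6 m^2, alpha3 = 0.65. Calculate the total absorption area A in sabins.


Given surfaces:
  Surface 1: 75.5 * 0.24 = 18.12
  Surface 2: 31.4 * 0.29 = 9.106
  Surface 3: 83.6 * 0.65 = 54.34
Formula: A = sum(Si * alpha_i)
A = 18.12 + 9.106 + 54.34
A = 81.57

81.57 sabins


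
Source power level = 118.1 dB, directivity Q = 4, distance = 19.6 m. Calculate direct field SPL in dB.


Given values:
  Lw = 118.1 dB, Q = 4, r = 19.6 m
Formula: SPL = Lw + 10 * log10(Q / (4 * pi * r^2))
Compute 4 * pi * r^2 = 4 * pi * 19.6^2 = 4827.4969
Compute Q / denom = 4 / 4827.4969 = 0.00082859
Compute 10 * log10(0.00082859) = -30.8166
SPL = 118.1 + (-30.8166) = 87.28

87.28 dB


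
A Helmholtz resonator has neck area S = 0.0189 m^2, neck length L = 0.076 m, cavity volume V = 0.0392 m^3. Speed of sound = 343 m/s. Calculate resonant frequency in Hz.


Given values:
  S = 0.0189 m^2, L = 0.076 m, V = 0.0392 m^3, c = 343 m/s
Formula: f = (c / (2*pi)) * sqrt(S / (V * L))
Compute V * L = 0.0392 * 0.076 = 0.0029792
Compute S / (V * L) = 0.0189 / 0.0029792 = 6.344
Compute sqrt(6.344) = 2.51873
Compute c / (2*pi) = 343 / 6.283185 = 54.590148
f = 54.590148 * 2.51873 = 137.5

137.5 Hz


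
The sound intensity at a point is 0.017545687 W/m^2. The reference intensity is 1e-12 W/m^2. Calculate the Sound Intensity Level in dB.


Given values:
  I = 0.017545687 W/m^2
  I_ref = 1e-12 W/m^2
Formula: SIL = 10 * log10(I / I_ref)
Compute ratio: I / I_ref = 17545687000
Compute log10: log10(17545687000) = 10.24417
Multiply: SIL = 10 * 10.24417 = 102.44

102.44 dB


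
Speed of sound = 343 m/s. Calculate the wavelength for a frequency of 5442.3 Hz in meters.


Given values:
  c = 343 m/s, f = 5442.3 Hz
Formula: lambda = c / f
lambda = 343 / 5442.3
lambda = 0.063

0.063 m


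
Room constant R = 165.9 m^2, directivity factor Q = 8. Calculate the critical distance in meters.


Given values:
  R = 165.9 m^2, Q = 8
Formula: d_c = 0.141 * sqrt(Q * R)
Compute Q * R = 8 * 165.9 = 1327.2
Compute sqrt(1327.2) = 36.4308
d_c = 0.141 * 36.4308 = 5.137

5.137 m


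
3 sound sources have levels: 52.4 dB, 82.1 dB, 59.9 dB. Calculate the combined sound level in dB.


Formula: L_total = 10 * log10( sum(10^(Li/10)) )
  Source 1: 10^(52.4/10) = 173780.0829
  Source 2: 10^(82.1/10) = 162181009.7359
  Source 3: 10^(59.9/10) = 977237.221
Sum of linear values = 163332027.0398
L_total = 10 * log10(163332027.0398) = 82.13

82.13 dB


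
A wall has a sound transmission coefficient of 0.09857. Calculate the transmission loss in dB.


Given values:
  tau = 0.09857
Formula: TL = 10 * log10(1 / tau)
Compute 1 / tau = 1 / 0.09857 = 10.1451
Compute log10(10.1451) = 1.006256
TL = 10 * 1.006256 = 10.06

10.06 dB


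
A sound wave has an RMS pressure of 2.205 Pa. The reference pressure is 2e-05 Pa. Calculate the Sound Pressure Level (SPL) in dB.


Given values:
  p = 2.205 Pa
  p_ref = 2e-05 Pa
Formula: SPL = 20 * log10(p / p_ref)
Compute ratio: p / p_ref = 2.205 / 2e-05 = 110250
Compute log10: log10(110250) = 5.042379
Multiply: SPL = 20 * 5.042379 = 100.85

100.85 dB


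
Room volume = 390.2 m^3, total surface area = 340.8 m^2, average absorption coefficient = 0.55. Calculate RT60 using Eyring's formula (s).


Given values:
  V = 390.2 m^3, S = 340.8 m^2, alpha = 0.55
Formula: RT60 = 0.161 * V / (-S * ln(1 - alpha))
Compute ln(1 - 0.55) = ln(0.45) = -0.798508
Denominator: -340.8 * -0.798508 = 272.1315
Numerator: 0.161 * 390.2 = 62.8222
RT60 = 62.8222 / 272.1315 = 0.231

0.231 s


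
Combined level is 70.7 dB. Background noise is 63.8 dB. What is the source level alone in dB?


Given values:
  L_total = 70.7 dB, L_bg = 63.8 dB
Formula: L_source = 10 * log10(10^(L_total/10) - 10^(L_bg/10))
Convert to linear:
  10^(70.7/10) = 11748975.5494
  10^(63.8/10) = 2398832.919
Difference: 11748975.5494 - 2398832.919 = 9350142.6304
L_source = 10 * log10(9350142.6304) = 69.71

69.71 dB


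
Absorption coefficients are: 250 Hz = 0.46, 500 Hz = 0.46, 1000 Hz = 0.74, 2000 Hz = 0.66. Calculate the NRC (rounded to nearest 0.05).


Given values:
  a_250 = 0.46, a_500 = 0.46
  a_1000 = 0.74, a_2000 = 0.66
Formula: NRC = (a250 + a500 + a1000 + a2000) / 4
Sum = 0.46 + 0.46 + 0.74 + 0.66 = 2.32
NRC = 2.32 / 4 = 0.58
Rounded to nearest 0.05: 0.6

0.6


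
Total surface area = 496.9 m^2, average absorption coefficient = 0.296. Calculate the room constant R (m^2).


Given values:
  S = 496.9 m^2, alpha = 0.296
Formula: R = S * alpha / (1 - alpha)
Numerator: 496.9 * 0.296 = 147.0824
Denominator: 1 - 0.296 = 0.704
R = 147.0824 / 0.704 = 208.92

208.92 m^2


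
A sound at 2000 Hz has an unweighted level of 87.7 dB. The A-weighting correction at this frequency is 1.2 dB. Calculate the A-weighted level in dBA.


Given values:
  SPL = 87.7 dB
  A-weighting at 2000 Hz = 1.2 dB
Formula: L_A = SPL + A_weight
L_A = 87.7 + (1.2)
L_A = 88.9

88.9 dBA


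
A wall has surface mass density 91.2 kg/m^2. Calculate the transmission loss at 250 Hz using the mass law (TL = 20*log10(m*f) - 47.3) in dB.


Given values:
  m = 91.2 kg/m^2, f = 250 Hz
Formula: TL = 20 * log10(m * f) - 47.3
Compute m * f = 91.2 * 250 = 22800.0
Compute log10(22800.0) = 4.357935
Compute 20 * 4.357935 = 87.1587
TL = 87.1587 - 47.3 = 39.86

39.86 dB


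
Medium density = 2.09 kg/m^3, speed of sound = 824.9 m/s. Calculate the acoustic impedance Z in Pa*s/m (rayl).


Given values:
  rho = 2.09 kg/m^3
  c = 824.9 m/s
Formula: Z = rho * c
Z = 2.09 * 824.9
Z = 1724.04

1724.04 rayl


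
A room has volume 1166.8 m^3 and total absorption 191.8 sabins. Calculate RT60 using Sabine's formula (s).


Given values:
  V = 1166.8 m^3
  A = 191.8 sabins
Formula: RT60 = 0.161 * V / A
Numerator: 0.161 * 1166.8 = 187.8548
RT60 = 187.8548 / 191.8 = 0.979

0.979 s


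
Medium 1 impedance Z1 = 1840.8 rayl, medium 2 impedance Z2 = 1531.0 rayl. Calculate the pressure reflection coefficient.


Given values:
  Z1 = 1840.8 rayl, Z2 = 1531.0 rayl
Formula: R = (Z2 - Z1) / (Z2 + Z1)
Numerator: Z2 - Z1 = 1531.0 - 1840.8 = -309.8
Denominator: Z2 + Z1 = 1531.0 + 1840.8 = 3371.8
R = -309.8 / 3371.8 = -0.0919

-0.0919


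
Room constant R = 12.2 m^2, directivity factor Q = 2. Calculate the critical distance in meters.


Given values:
  R = 12.2 m^2, Q = 2
Formula: d_c = 0.141 * sqrt(Q * R)
Compute Q * R = 2 * 12.2 = 24.4
Compute sqrt(24.4) = 4.9396
d_c = 0.141 * 4.9396 = 0.696

0.696 m


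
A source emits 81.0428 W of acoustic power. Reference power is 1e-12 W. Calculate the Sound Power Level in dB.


Given values:
  W = 81.0428 W
  W_ref = 1e-12 W
Formula: SWL = 10 * log10(W / W_ref)
Compute ratio: W / W_ref = 81042800000000
Compute log10: log10(81042800000000) = 13.908714
Multiply: SWL = 10 * 13.908714 = 139.09

139.09 dB


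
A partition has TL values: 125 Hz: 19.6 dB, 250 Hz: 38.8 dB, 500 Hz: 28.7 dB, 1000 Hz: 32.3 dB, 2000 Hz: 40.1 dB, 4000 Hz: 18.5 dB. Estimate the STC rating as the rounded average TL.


Given TL values at each frequency:
  125 Hz: 19.6 dB
  250 Hz: 38.8 dB
  500 Hz: 28.7 dB
  1000 Hz: 32.3 dB
  2000 Hz: 40.1 dB
  4000 Hz: 18.5 dB
Formula: STC ~ round(average of TL values)
Sum = 19.6 + 38.8 + 28.7 + 32.3 + 40.1 + 18.5 = 178.0
Average = 178.0 / 6 = 29.67
Rounded: 30

30


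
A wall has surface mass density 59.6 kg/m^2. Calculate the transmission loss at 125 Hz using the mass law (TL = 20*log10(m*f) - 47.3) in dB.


Given values:
  m = 59.6 kg/m^2, f = 125 Hz
Formula: TL = 20 * log10(m * f) - 47.3
Compute m * f = 59.6 * 125 = 7450.0
Compute log10(7450.0) = 3.872156
Compute 20 * 3.872156 = 77.4431
TL = 77.4431 - 47.3 = 30.14

30.14 dB


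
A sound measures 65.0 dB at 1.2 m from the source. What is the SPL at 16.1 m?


Given values:
  SPL1 = 65.0 dB, r1 = 1.2 m, r2 = 16.1 m
Formula: SPL2 = SPL1 - 20 * log10(r2 / r1)
Compute ratio: r2 / r1 = 16.1 / 1.2 = 13.4167
Compute log10: log10(13.4167) = 1.127646
Compute drop: 20 * 1.127646 = 22.5529
SPL2 = 65.0 - 22.5529 = 42.45

42.45 dB


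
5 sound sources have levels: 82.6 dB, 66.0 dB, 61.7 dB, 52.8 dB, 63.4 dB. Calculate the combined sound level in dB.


Formula: L_total = 10 * log10( sum(10^(Li/10)) )
  Source 1: 10^(82.6/10) = 181970085.861
  Source 2: 10^(66.0/10) = 3981071.7055
  Source 3: 10^(61.7/10) = 1479108.3882
  Source 4: 10^(52.8/10) = 190546.0718
  Source 5: 10^(63.4/10) = 2187761.6239
Sum of linear values = 189808573.6504
L_total = 10 * log10(189808573.6504) = 82.78

82.78 dB


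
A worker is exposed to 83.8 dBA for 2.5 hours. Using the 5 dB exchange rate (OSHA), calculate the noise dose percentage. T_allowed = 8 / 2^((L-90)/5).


Given values:
  L = 83.8 dBA, T = 2.5 hours
Formula: T_allowed = 8 / 2^((L - 90) / 5)
Compute exponent: (83.8 - 90) / 5 = -1.24
Compute 2^(-1.24) = 0.423373
T_allowed = 8 / 0.423373 = 18.895867 hours
Dose = (T / T_allowed) * 100
Dose = (2.5 / 18.895867) * 100 = 13.23

13.23 %


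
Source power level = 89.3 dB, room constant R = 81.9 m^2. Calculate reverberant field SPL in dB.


Given values:
  Lw = 89.3 dB, R = 81.9 m^2
Formula: SPL = Lw + 10 * log10(4 / R)
Compute 4 / R = 4 / 81.9 = 0.04884
Compute 10 * log10(0.04884) = -13.1122
SPL = 89.3 + (-13.1122) = 76.19

76.19 dB


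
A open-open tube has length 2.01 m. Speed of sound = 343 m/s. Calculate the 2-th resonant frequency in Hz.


Given values:
  Tube type: open-open, L = 2.01 m, c = 343 m/s, n = 2
Formula: f_n = n * c / (2 * L)
Compute 2 * L = 2 * 2.01 = 4.02
f = 2 * 343 / 4.02
f = 170.65

170.65 Hz


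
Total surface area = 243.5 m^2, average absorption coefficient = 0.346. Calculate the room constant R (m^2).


Given values:
  S = 243.5 m^2, alpha = 0.346
Formula: R = S * alpha / (1 - alpha)
Numerator: 243.5 * 0.346 = 84.251
Denominator: 1 - 0.346 = 0.654
R = 84.251 / 0.654 = 128.82

128.82 m^2


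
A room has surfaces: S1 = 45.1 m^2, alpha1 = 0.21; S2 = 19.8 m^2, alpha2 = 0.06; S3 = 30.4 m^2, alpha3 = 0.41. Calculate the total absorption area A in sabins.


Given surfaces:
  Surface 1: 45.1 * 0.21 = 9.471
  Surface 2: 19.8 * 0.06 = 1.188
  Surface 3: 30.4 * 0.41 = 12.464
Formula: A = sum(Si * alpha_i)
A = 9.471 + 1.188 + 12.464
A = 23.12

23.12 sabins


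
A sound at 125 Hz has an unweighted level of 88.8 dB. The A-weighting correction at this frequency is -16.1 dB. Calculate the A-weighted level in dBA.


Given values:
  SPL = 88.8 dB
  A-weighting at 125 Hz = -16.1 dB
Formula: L_A = SPL + A_weight
L_A = 88.8 + (-16.1)
L_A = 72.7

72.7 dBA


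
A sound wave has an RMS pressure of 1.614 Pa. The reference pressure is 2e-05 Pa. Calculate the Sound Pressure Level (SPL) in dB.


Given values:
  p = 1.614 Pa
  p_ref = 2e-05 Pa
Formula: SPL = 20 * log10(p / p_ref)
Compute ratio: p / p_ref = 1.614 / 2e-05 = 80700
Compute log10: log10(80700) = 4.906874
Multiply: SPL = 20 * 4.906874 = 98.14

98.14 dB


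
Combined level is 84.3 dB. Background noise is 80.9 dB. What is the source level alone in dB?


Given values:
  L_total = 84.3 dB, L_bg = 80.9 dB
Formula: L_source = 10 * log10(10^(L_total/10) - 10^(L_bg/10))
Convert to linear:
  10^(84.3/10) = 269153480.3927
  10^(80.9/10) = 123026877.0812
Difference: 269153480.3927 - 123026877.0812 = 146126603.3115
L_source = 10 * log10(146126603.3115) = 81.65

81.65 dB


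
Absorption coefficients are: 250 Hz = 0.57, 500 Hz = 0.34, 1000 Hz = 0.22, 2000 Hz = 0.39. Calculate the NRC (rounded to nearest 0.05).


Given values:
  a_250 = 0.57, a_500 = 0.34
  a_1000 = 0.22, a_2000 = 0.39
Formula: NRC = (a250 + a500 + a1000 + a2000) / 4
Sum = 0.57 + 0.34 + 0.22 + 0.39 = 1.52
NRC = 1.52 / 4 = 0.38
Rounded to nearest 0.05: 0.4

0.4


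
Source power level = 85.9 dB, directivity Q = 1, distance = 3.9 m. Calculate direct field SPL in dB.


Given values:
  Lw = 85.9 dB, Q = 1, r = 3.9 m
Formula: SPL = Lw + 10 * log10(Q / (4 * pi * r^2))
Compute 4 * pi * r^2 = 4 * pi * 3.9^2 = 191.1345
Compute Q / denom = 1 / 191.1345 = 0.00523192
Compute 10 * log10(0.00523192) = -22.8134
SPL = 85.9 + (-22.8134) = 63.09

63.09 dB


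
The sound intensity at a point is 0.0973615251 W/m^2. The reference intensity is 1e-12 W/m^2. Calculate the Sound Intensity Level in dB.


Given values:
  I = 0.0973615251 W/m^2
  I_ref = 1e-12 W/m^2
Formula: SIL = 10 * log10(I / I_ref)
Compute ratio: I / I_ref = 97361525100
Compute log10: log10(97361525100) = 10.988387
Multiply: SIL = 10 * 10.988387 = 109.88

109.88 dB


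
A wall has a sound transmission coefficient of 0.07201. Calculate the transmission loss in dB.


Given values:
  tau = 0.07201
Formula: TL = 10 * log10(1 / tau)
Compute 1 / tau = 1 / 0.07201 = 13.887
Compute log10(13.887) = 1.142608
TL = 10 * 1.142608 = 11.43

11.43 dB


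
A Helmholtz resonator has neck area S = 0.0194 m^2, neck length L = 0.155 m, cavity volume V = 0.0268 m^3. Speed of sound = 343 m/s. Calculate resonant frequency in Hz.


Given values:
  S = 0.0194 m^2, L = 0.155 m, V = 0.0268 m^3, c = 343 m/s
Formula: f = (c / (2*pi)) * sqrt(S / (V * L))
Compute V * L = 0.0268 * 0.155 = 0.004154
Compute S / (V * L) = 0.0194 / 0.004154 = 4.6702
Compute sqrt(4.6702) = 2.161065
Compute c / (2*pi) = 343 / 6.283185 = 54.590148
f = 54.590148 * 2.161065 = 117.97

117.97 Hz


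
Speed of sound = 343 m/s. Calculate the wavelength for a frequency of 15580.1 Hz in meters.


Given values:
  c = 343 m/s, f = 15580.1 Hz
Formula: lambda = c / f
lambda = 343 / 15580.1
lambda = 0.022

0.022 m


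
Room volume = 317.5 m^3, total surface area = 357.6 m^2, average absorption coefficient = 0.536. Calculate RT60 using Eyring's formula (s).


Given values:
  V = 317.5 m^3, S = 357.6 m^2, alpha = 0.536
Formula: RT60 = 0.161 * V / (-S * ln(1 - alpha))
Compute ln(1 - 0.536) = ln(0.464) = -0.767871
Denominator: -357.6 * -0.767871 = 274.5907
Numerator: 0.161 * 317.5 = 51.1175
RT60 = 51.1175 / 274.5907 = 0.186

0.186 s


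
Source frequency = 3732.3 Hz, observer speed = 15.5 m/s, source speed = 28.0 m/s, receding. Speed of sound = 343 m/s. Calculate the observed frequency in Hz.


Given values:
  f_s = 3732.3 Hz, v_o = 15.5 m/s, v_s = 28.0 m/s
  Direction: receding
Formula: f_o = f_s * (c - v_o) / (c + v_s)
Numerator: c - v_o = 343 - 15.5 = 327.5
Denominator: c + v_s = 343 + 28.0 = 371.0
f_o = 3732.3 * 327.5 / 371.0 = 3294.69

3294.69 Hz


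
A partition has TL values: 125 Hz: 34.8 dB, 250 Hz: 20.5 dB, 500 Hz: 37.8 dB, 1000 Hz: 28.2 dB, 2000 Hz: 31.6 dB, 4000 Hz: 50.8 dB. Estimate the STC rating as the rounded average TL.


Given TL values at each frequency:
  125 Hz: 34.8 dB
  250 Hz: 20.5 dB
  500 Hz: 37.8 dB
  1000 Hz: 28.2 dB
  2000 Hz: 31.6 dB
  4000 Hz: 50.8 dB
Formula: STC ~ round(average of TL values)
Sum = 34.8 + 20.5 + 37.8 + 28.2 + 31.6 + 50.8 = 203.7
Average = 203.7 / 6 = 33.95
Rounded: 34

34


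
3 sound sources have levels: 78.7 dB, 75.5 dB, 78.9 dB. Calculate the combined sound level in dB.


Formula: L_total = 10 * log10( sum(10^(Li/10)) )
  Source 1: 10^(78.7/10) = 74131024.1301
  Source 2: 10^(75.5/10) = 35481338.9234
  Source 3: 10^(78.9/10) = 77624711.6629
Sum of linear values = 187237074.7164
L_total = 10 * log10(187237074.7164) = 82.72

82.72 dB


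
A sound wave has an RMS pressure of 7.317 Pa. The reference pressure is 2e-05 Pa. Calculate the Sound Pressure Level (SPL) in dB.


Given values:
  p = 7.317 Pa
  p_ref = 2e-05 Pa
Formula: SPL = 20 * log10(p / p_ref)
Compute ratio: p / p_ref = 7.317 / 2e-05 = 365850
Compute log10: log10(365850) = 5.563303
Multiply: SPL = 20 * 5.563303 = 111.27

111.27 dB


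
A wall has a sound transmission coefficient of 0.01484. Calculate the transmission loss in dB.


Given values:
  tau = 0.01484
Formula: TL = 10 * log10(1 / tau)
Compute 1 / tau = 1 / 0.01484 = 67.3854
Compute log10(67.3854) = 1.828566
TL = 10 * 1.828566 = 18.29

18.29 dB


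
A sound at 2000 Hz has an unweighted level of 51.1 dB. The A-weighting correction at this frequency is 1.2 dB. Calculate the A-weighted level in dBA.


Given values:
  SPL = 51.1 dB
  A-weighting at 2000 Hz = 1.2 dB
Formula: L_A = SPL + A_weight
L_A = 51.1 + (1.2)
L_A = 52.3

52.3 dBA


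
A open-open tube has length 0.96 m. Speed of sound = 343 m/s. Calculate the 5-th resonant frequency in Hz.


Given values:
  Tube type: open-open, L = 0.96 m, c = 343 m/s, n = 5
Formula: f_n = n * c / (2 * L)
Compute 2 * L = 2 * 0.96 = 1.92
f = 5 * 343 / 1.92
f = 893.23

893.23 Hz


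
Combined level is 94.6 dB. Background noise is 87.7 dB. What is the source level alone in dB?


Given values:
  L_total = 94.6 dB, L_bg = 87.7 dB
Formula: L_source = 10 * log10(10^(L_total/10) - 10^(L_bg/10))
Convert to linear:
  10^(94.6/10) = 2884031503.1266
  10^(87.7/10) = 588843655.3556
Difference: 2884031503.1266 - 588843655.3556 = 2295187847.771
L_source = 10 * log10(2295187847.771) = 93.61

93.61 dB


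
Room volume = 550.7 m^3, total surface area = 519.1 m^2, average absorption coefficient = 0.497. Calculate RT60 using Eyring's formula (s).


Given values:
  V = 550.7 m^3, S = 519.1 m^2, alpha = 0.497
Formula: RT60 = 0.161 * V / (-S * ln(1 - alpha))
Compute ln(1 - 0.497) = ln(0.503) = -0.687165
Denominator: -519.1 * -0.687165 = 356.7074
Numerator: 0.161 * 550.7 = 88.6627
RT60 = 88.6627 / 356.7074 = 0.249

0.249 s


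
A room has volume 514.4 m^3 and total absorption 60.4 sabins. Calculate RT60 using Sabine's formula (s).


Given values:
  V = 514.4 m^3
  A = 60.4 sabins
Formula: RT60 = 0.161 * V / A
Numerator: 0.161 * 514.4 = 82.8184
RT60 = 82.8184 / 60.4 = 1.371

1.371 s


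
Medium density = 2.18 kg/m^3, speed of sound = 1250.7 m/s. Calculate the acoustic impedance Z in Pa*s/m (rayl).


Given values:
  rho = 2.18 kg/m^3
  c = 1250.7 m/s
Formula: Z = rho * c
Z = 2.18 * 1250.7
Z = 2726.53

2726.53 rayl


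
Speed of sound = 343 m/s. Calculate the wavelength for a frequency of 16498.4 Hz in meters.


Given values:
  c = 343 m/s, f = 16498.4 Hz
Formula: lambda = c / f
lambda = 343 / 16498.4
lambda = 0.0208

0.0208 m


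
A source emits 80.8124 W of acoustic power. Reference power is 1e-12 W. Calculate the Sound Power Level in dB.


Given values:
  W = 80.8124 W
  W_ref = 1e-12 W
Formula: SWL = 10 * log10(W / W_ref)
Compute ratio: W / W_ref = 80812400000000
Compute log10: log10(80812400000000) = 13.907478
Multiply: SWL = 10 * 13.907478 = 139.07

139.07 dB


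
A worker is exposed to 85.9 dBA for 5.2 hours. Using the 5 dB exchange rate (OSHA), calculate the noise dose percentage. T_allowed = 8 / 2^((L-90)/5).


Given values:
  L = 85.9 dBA, T = 5.2 hours
Formula: T_allowed = 8 / 2^((L - 90) / 5)
Compute exponent: (85.9 - 90) / 5 = -0.82
Compute 2^(-0.82) = 0.566442
T_allowed = 8 / 0.566442 = 14.123247 hours
Dose = (T / T_allowed) * 100
Dose = (5.2 / 14.123247) * 100 = 36.82

36.82 %


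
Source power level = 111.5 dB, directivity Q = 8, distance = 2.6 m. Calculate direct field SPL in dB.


Given values:
  Lw = 111.5 dB, Q = 8, r = 2.6 m
Formula: SPL = Lw + 10 * log10(Q / (4 * pi * r^2))
Compute 4 * pi * r^2 = 4 * pi * 2.6^2 = 84.9487
Compute Q / denom = 8 / 84.9487 = 0.09417448
Compute 10 * log10(0.09417448) = -10.2607
SPL = 111.5 + (-10.2607) = 101.24

101.24 dB


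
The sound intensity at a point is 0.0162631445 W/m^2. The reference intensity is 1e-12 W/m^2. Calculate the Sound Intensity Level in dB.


Given values:
  I = 0.0162631445 W/m^2
  I_ref = 1e-12 W/m^2
Formula: SIL = 10 * log10(I / I_ref)
Compute ratio: I / I_ref = 16263144500
Compute log10: log10(16263144500) = 10.211205
Multiply: SIL = 10 * 10.211205 = 102.11

102.11 dB


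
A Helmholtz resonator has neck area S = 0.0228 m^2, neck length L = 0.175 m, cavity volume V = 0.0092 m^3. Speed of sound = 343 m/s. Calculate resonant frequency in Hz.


Given values:
  S = 0.0228 m^2, L = 0.175 m, V = 0.0092 m^3, c = 343 m/s
Formula: f = (c / (2*pi)) * sqrt(S / (V * L))
Compute V * L = 0.0092 * 0.175 = 0.00161
Compute S / (V * L) = 0.0228 / 0.00161 = 14.1615
Compute sqrt(14.1615) = 3.763177
Compute c / (2*pi) = 343 / 6.283185 = 54.590148
f = 54.590148 * 3.763177 = 205.43

205.43 Hz


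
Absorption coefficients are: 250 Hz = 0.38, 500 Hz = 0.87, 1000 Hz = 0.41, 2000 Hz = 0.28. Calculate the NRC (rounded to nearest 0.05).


Given values:
  a_250 = 0.38, a_500 = 0.87
  a_1000 = 0.41, a_2000 = 0.28
Formula: NRC = (a250 + a500 + a1000 + a2000) / 4
Sum = 0.38 + 0.87 + 0.41 + 0.28 = 1.94
NRC = 1.94 / 4 = 0.485
Rounded to nearest 0.05: 0.5

0.5


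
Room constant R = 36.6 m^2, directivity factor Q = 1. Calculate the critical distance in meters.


Given values:
  R = 36.6 m^2, Q = 1
Formula: d_c = 0.141 * sqrt(Q * R)
Compute Q * R = 1 * 36.6 = 36.6
Compute sqrt(36.6) = 6.0498
d_c = 0.141 * 6.0498 = 0.853

0.853 m


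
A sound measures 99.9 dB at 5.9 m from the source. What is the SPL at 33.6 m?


Given values:
  SPL1 = 99.9 dB, r1 = 5.9 m, r2 = 33.6 m
Formula: SPL2 = SPL1 - 20 * log10(r2 / r1)
Compute ratio: r2 / r1 = 33.6 / 5.9 = 5.6949
Compute log10: log10(5.6949) = 0.755486
Compute drop: 20 * 0.755486 = 15.1097
SPL2 = 99.9 - 15.1097 = 84.79

84.79 dB


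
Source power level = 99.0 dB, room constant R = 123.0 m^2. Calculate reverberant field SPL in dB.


Given values:
  Lw = 99.0 dB, R = 123.0 m^2
Formula: SPL = Lw + 10 * log10(4 / R)
Compute 4 / R = 4 / 123.0 = 0.03252
Compute 10 * log10(0.03252) = -14.8785
SPL = 99.0 + (-14.8785) = 84.12

84.12 dB


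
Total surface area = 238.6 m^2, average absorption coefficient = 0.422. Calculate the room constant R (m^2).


Given values:
  S = 238.6 m^2, alpha = 0.422
Formula: R = S * alpha / (1 - alpha)
Numerator: 238.6 * 0.422 = 100.6892
Denominator: 1 - 0.422 = 0.578
R = 100.6892 / 0.578 = 174.2

174.2 m^2


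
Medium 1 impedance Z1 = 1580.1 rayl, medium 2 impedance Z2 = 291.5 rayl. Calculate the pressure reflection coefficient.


Given values:
  Z1 = 1580.1 rayl, Z2 = 291.5 rayl
Formula: R = (Z2 - Z1) / (Z2 + Z1)
Numerator: Z2 - Z1 = 291.5 - 1580.1 = -1288.6
Denominator: Z2 + Z1 = 291.5 + 1580.1 = 1871.6
R = -1288.6 / 1871.6 = -0.6885

-0.6885


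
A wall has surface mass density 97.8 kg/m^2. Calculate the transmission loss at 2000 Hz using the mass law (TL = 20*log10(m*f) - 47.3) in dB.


Given values:
  m = 97.8 kg/m^2, f = 2000 Hz
Formula: TL = 20 * log10(m * f) - 47.3
Compute m * f = 97.8 * 2000 = 195600.0
Compute log10(195600.0) = 5.291369
Compute 20 * 5.291369 = 105.8274
TL = 105.8274 - 47.3 = 58.53

58.53 dB


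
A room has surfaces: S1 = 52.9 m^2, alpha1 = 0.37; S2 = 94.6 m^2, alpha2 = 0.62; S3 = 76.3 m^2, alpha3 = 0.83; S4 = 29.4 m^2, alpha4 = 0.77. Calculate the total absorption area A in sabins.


Given surfaces:
  Surface 1: 52.9 * 0.37 = 19.573
  Surface 2: 94.6 * 0.62 = 58.652
  Surface 3: 76.3 * 0.83 = 63.329
  Surface 4: 29.4 * 0.77 = 22.638
Formula: A = sum(Si * alpha_i)
A = 19.573 + 58.652 + 63.329 + 22.638
A = 164.19

164.19 sabins


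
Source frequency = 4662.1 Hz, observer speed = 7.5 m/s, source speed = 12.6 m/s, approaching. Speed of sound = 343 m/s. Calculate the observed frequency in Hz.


Given values:
  f_s = 4662.1 Hz, v_o = 7.5 m/s, v_s = 12.6 m/s
  Direction: approaching
Formula: f_o = f_s * (c + v_o) / (c - v_s)
Numerator: c + v_o = 343 + 7.5 = 350.5
Denominator: c - v_s = 343 - 12.6 = 330.4
f_o = 4662.1 * 350.5 / 330.4 = 4945.72

4945.72 Hz


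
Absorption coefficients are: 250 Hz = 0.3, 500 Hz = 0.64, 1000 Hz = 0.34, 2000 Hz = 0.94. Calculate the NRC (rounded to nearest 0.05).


Given values:
  a_250 = 0.3, a_500 = 0.64
  a_1000 = 0.34, a_2000 = 0.94
Formula: NRC = (a250 + a500 + a1000 + a2000) / 4
Sum = 0.3 + 0.64 + 0.34 + 0.94 = 2.22
NRC = 2.22 / 4 = 0.555
Rounded to nearest 0.05: 0.55

0.55


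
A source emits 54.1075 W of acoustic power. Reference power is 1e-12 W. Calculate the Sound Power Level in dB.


Given values:
  W = 54.1075 W
  W_ref = 1e-12 W
Formula: SWL = 10 * log10(W / W_ref)
Compute ratio: W / W_ref = 54107500000000
Compute log10: log10(54107500000000) = 13.733257
Multiply: SWL = 10 * 13.733257 = 137.33

137.33 dB


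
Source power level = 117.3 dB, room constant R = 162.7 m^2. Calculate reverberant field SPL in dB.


Given values:
  Lw = 117.3 dB, R = 162.7 m^2
Formula: SPL = Lw + 10 * log10(4 / R)
Compute 4 / R = 4 / 162.7 = 0.024585
Compute 10 * log10(0.024585) = -16.0933
SPL = 117.3 + (-16.0933) = 101.21

101.21 dB


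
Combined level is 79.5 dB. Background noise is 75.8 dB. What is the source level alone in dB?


Given values:
  L_total = 79.5 dB, L_bg = 75.8 dB
Formula: L_source = 10 * log10(10^(L_total/10) - 10^(L_bg/10))
Convert to linear:
  10^(79.5/10) = 89125093.8134
  10^(75.8/10) = 38018939.6321
Difference: 89125093.8134 - 38018939.6321 = 51106154.1813
L_source = 10 * log10(51106154.1813) = 77.08

77.08 dB


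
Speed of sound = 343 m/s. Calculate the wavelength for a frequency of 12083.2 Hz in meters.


Given values:
  c = 343 m/s, f = 12083.2 Hz
Formula: lambda = c / f
lambda = 343 / 12083.2
lambda = 0.0284

0.0284 m


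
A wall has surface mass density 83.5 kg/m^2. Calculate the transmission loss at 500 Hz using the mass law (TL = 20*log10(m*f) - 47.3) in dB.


Given values:
  m = 83.5 kg/m^2, f = 500 Hz
Formula: TL = 20 * log10(m * f) - 47.3
Compute m * f = 83.5 * 500 = 41750.0
Compute log10(41750.0) = 4.620656
Compute 20 * 4.620656 = 92.4131
TL = 92.4131 - 47.3 = 45.11

45.11 dB


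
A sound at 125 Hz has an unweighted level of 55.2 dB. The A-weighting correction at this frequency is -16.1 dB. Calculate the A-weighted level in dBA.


Given values:
  SPL = 55.2 dB
  A-weighting at 125 Hz = -16.1 dB
Formula: L_A = SPL + A_weight
L_A = 55.2 + (-16.1)
L_A = 39.1

39.1 dBA


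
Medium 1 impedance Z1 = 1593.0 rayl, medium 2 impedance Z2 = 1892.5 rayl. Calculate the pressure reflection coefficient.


Given values:
  Z1 = 1593.0 rayl, Z2 = 1892.5 rayl
Formula: R = (Z2 - Z1) / (Z2 + Z1)
Numerator: Z2 - Z1 = 1892.5 - 1593.0 = 299.5
Denominator: Z2 + Z1 = 1892.5 + 1593.0 = 3485.5
R = 299.5 / 3485.5 = 0.0859

0.0859


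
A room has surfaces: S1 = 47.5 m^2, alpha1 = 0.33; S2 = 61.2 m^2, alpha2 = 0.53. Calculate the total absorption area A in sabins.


Given surfaces:
  Surface 1: 47.5 * 0.33 = 15.675
  Surface 2: 61.2 * 0.53 = 32.436
Formula: A = sum(Si * alpha_i)
A = 15.675 + 32.436
A = 48.11

48.11 sabins


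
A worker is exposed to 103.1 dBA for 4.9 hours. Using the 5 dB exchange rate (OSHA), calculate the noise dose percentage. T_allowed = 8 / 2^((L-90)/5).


Given values:
  L = 103.1 dBA, T = 4.9 hours
Formula: T_allowed = 8 / 2^((L - 90) / 5)
Compute exponent: (103.1 - 90) / 5 = 2.62
Compute 2^(2.62) = 6.147501
T_allowed = 8 / 6.147501 = 1.301342 hours
Dose = (T / T_allowed) * 100
Dose = (4.9 / 1.301342) * 100 = 376.53

376.53 %


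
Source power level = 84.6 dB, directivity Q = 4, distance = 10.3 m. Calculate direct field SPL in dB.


Given values:
  Lw = 84.6 dB, Q = 4, r = 10.3 m
Formula: SPL = Lw + 10 * log10(Q / (4 * pi * r^2))
Compute 4 * pi * r^2 = 4 * pi * 10.3^2 = 1333.1663
Compute Q / denom = 4 / 1333.1663 = 0.00300038
Compute 10 * log10(0.00300038) = -25.2282
SPL = 84.6 + (-25.2282) = 59.37

59.37 dB


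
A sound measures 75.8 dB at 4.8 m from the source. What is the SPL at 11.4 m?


Given values:
  SPL1 = 75.8 dB, r1 = 4.8 m, r2 = 11.4 m
Formula: SPL2 = SPL1 - 20 * log10(r2 / r1)
Compute ratio: r2 / r1 = 11.4 / 4.8 = 2.375
Compute log10: log10(2.375) = 0.375664
Compute drop: 20 * 0.375664 = 7.5133
SPL2 = 75.8 - 7.5133 = 68.29

68.29 dB


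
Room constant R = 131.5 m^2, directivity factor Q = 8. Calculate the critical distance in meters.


Given values:
  R = 131.5 m^2, Q = 8
Formula: d_c = 0.141 * sqrt(Q * R)
Compute Q * R = 8 * 131.5 = 1052.0
Compute sqrt(1052.0) = 32.4345
d_c = 0.141 * 32.4345 = 4.573

4.573 m


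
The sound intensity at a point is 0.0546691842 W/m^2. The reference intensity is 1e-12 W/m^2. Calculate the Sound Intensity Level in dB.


Given values:
  I = 0.0546691842 W/m^2
  I_ref = 1e-12 W/m^2
Formula: SIL = 10 * log10(I / I_ref)
Compute ratio: I / I_ref = 54669184200
Compute log10: log10(54669184200) = 10.737743
Multiply: SIL = 10 * 10.737743 = 107.38

107.38 dB
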